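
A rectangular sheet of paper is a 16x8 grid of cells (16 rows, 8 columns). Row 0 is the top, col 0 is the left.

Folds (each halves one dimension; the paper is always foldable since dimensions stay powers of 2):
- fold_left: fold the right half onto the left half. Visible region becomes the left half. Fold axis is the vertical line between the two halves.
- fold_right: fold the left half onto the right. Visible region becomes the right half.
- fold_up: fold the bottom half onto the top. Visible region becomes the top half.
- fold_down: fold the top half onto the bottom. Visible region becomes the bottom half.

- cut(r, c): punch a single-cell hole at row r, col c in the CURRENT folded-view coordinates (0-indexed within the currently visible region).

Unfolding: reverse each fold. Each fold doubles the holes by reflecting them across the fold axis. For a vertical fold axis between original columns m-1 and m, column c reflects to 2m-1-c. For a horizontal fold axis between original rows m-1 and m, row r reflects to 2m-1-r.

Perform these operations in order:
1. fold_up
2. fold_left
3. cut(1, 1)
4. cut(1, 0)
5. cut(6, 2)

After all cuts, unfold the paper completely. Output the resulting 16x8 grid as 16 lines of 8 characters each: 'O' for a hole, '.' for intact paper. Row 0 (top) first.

Op 1 fold_up: fold axis h@8; visible region now rows[0,8) x cols[0,8) = 8x8
Op 2 fold_left: fold axis v@4; visible region now rows[0,8) x cols[0,4) = 8x4
Op 3 cut(1, 1): punch at orig (1,1); cuts so far [(1, 1)]; region rows[0,8) x cols[0,4) = 8x4
Op 4 cut(1, 0): punch at orig (1,0); cuts so far [(1, 0), (1, 1)]; region rows[0,8) x cols[0,4) = 8x4
Op 5 cut(6, 2): punch at orig (6,2); cuts so far [(1, 0), (1, 1), (6, 2)]; region rows[0,8) x cols[0,4) = 8x4
Unfold 1 (reflect across v@4): 6 holes -> [(1, 0), (1, 1), (1, 6), (1, 7), (6, 2), (6, 5)]
Unfold 2 (reflect across h@8): 12 holes -> [(1, 0), (1, 1), (1, 6), (1, 7), (6, 2), (6, 5), (9, 2), (9, 5), (14, 0), (14, 1), (14, 6), (14, 7)]

Answer: ........
OO....OO
........
........
........
........
..O..O..
........
........
..O..O..
........
........
........
........
OO....OO
........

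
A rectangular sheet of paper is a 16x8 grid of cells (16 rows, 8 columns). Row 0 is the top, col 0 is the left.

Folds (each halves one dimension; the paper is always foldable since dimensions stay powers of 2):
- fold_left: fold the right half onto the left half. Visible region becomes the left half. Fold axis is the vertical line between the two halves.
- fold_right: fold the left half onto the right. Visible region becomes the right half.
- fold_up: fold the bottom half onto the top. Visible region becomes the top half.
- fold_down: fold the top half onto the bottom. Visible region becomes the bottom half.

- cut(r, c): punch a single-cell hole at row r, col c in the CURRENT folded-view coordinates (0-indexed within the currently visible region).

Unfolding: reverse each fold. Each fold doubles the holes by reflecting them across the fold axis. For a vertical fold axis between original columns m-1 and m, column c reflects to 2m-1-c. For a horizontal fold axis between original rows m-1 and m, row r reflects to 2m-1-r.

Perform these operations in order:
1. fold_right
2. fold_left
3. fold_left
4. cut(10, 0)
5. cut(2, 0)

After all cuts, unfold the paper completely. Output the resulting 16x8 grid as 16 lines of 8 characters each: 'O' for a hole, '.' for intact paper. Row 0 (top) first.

Op 1 fold_right: fold axis v@4; visible region now rows[0,16) x cols[4,8) = 16x4
Op 2 fold_left: fold axis v@6; visible region now rows[0,16) x cols[4,6) = 16x2
Op 3 fold_left: fold axis v@5; visible region now rows[0,16) x cols[4,5) = 16x1
Op 4 cut(10, 0): punch at orig (10,4); cuts so far [(10, 4)]; region rows[0,16) x cols[4,5) = 16x1
Op 5 cut(2, 0): punch at orig (2,4); cuts so far [(2, 4), (10, 4)]; region rows[0,16) x cols[4,5) = 16x1
Unfold 1 (reflect across v@5): 4 holes -> [(2, 4), (2, 5), (10, 4), (10, 5)]
Unfold 2 (reflect across v@6): 8 holes -> [(2, 4), (2, 5), (2, 6), (2, 7), (10, 4), (10, 5), (10, 6), (10, 7)]
Unfold 3 (reflect across v@4): 16 holes -> [(2, 0), (2, 1), (2, 2), (2, 3), (2, 4), (2, 5), (2, 6), (2, 7), (10, 0), (10, 1), (10, 2), (10, 3), (10, 4), (10, 5), (10, 6), (10, 7)]

Answer: ........
........
OOOOOOOO
........
........
........
........
........
........
........
OOOOOOOO
........
........
........
........
........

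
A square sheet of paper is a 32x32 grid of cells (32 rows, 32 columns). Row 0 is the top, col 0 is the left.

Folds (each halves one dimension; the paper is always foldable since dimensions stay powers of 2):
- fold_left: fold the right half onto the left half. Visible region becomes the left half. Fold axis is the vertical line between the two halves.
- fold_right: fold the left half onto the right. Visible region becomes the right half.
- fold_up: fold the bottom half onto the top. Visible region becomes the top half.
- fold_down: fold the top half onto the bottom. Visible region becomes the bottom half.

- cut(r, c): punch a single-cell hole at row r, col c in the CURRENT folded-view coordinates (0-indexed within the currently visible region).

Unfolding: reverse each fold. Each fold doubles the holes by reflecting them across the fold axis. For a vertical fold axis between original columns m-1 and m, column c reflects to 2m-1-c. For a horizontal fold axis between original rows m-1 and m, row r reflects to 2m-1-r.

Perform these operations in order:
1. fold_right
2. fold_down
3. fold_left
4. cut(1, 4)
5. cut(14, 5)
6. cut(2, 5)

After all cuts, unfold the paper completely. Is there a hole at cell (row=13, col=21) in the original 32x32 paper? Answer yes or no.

Answer: yes

Derivation:
Op 1 fold_right: fold axis v@16; visible region now rows[0,32) x cols[16,32) = 32x16
Op 2 fold_down: fold axis h@16; visible region now rows[16,32) x cols[16,32) = 16x16
Op 3 fold_left: fold axis v@24; visible region now rows[16,32) x cols[16,24) = 16x8
Op 4 cut(1, 4): punch at orig (17,20); cuts so far [(17, 20)]; region rows[16,32) x cols[16,24) = 16x8
Op 5 cut(14, 5): punch at orig (30,21); cuts so far [(17, 20), (30, 21)]; region rows[16,32) x cols[16,24) = 16x8
Op 6 cut(2, 5): punch at orig (18,21); cuts so far [(17, 20), (18, 21), (30, 21)]; region rows[16,32) x cols[16,24) = 16x8
Unfold 1 (reflect across v@24): 6 holes -> [(17, 20), (17, 27), (18, 21), (18, 26), (30, 21), (30, 26)]
Unfold 2 (reflect across h@16): 12 holes -> [(1, 21), (1, 26), (13, 21), (13, 26), (14, 20), (14, 27), (17, 20), (17, 27), (18, 21), (18, 26), (30, 21), (30, 26)]
Unfold 3 (reflect across v@16): 24 holes -> [(1, 5), (1, 10), (1, 21), (1, 26), (13, 5), (13, 10), (13, 21), (13, 26), (14, 4), (14, 11), (14, 20), (14, 27), (17, 4), (17, 11), (17, 20), (17, 27), (18, 5), (18, 10), (18, 21), (18, 26), (30, 5), (30, 10), (30, 21), (30, 26)]
Holes: [(1, 5), (1, 10), (1, 21), (1, 26), (13, 5), (13, 10), (13, 21), (13, 26), (14, 4), (14, 11), (14, 20), (14, 27), (17, 4), (17, 11), (17, 20), (17, 27), (18, 5), (18, 10), (18, 21), (18, 26), (30, 5), (30, 10), (30, 21), (30, 26)]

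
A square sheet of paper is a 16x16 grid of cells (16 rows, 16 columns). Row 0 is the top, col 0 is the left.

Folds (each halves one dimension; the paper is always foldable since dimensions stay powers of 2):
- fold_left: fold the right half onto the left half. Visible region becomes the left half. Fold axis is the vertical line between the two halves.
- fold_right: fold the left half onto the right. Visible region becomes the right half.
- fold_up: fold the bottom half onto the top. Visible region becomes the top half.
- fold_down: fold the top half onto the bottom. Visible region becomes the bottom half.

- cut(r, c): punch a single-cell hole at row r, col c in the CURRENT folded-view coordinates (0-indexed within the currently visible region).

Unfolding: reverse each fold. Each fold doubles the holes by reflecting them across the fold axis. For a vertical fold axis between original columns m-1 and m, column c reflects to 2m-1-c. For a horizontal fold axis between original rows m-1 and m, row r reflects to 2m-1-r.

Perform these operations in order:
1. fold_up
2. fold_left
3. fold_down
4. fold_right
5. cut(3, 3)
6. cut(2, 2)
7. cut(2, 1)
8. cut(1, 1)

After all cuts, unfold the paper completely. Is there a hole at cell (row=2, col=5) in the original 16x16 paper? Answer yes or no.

Answer: yes

Derivation:
Op 1 fold_up: fold axis h@8; visible region now rows[0,8) x cols[0,16) = 8x16
Op 2 fold_left: fold axis v@8; visible region now rows[0,8) x cols[0,8) = 8x8
Op 3 fold_down: fold axis h@4; visible region now rows[4,8) x cols[0,8) = 4x8
Op 4 fold_right: fold axis v@4; visible region now rows[4,8) x cols[4,8) = 4x4
Op 5 cut(3, 3): punch at orig (7,7); cuts so far [(7, 7)]; region rows[4,8) x cols[4,8) = 4x4
Op 6 cut(2, 2): punch at orig (6,6); cuts so far [(6, 6), (7, 7)]; region rows[4,8) x cols[4,8) = 4x4
Op 7 cut(2, 1): punch at orig (6,5); cuts so far [(6, 5), (6, 6), (7, 7)]; region rows[4,8) x cols[4,8) = 4x4
Op 8 cut(1, 1): punch at orig (5,5); cuts so far [(5, 5), (6, 5), (6, 6), (7, 7)]; region rows[4,8) x cols[4,8) = 4x4
Unfold 1 (reflect across v@4): 8 holes -> [(5, 2), (5, 5), (6, 1), (6, 2), (6, 5), (6, 6), (7, 0), (7, 7)]
Unfold 2 (reflect across h@4): 16 holes -> [(0, 0), (0, 7), (1, 1), (1, 2), (1, 5), (1, 6), (2, 2), (2, 5), (5, 2), (5, 5), (6, 1), (6, 2), (6, 5), (6, 6), (7, 0), (7, 7)]
Unfold 3 (reflect across v@8): 32 holes -> [(0, 0), (0, 7), (0, 8), (0, 15), (1, 1), (1, 2), (1, 5), (1, 6), (1, 9), (1, 10), (1, 13), (1, 14), (2, 2), (2, 5), (2, 10), (2, 13), (5, 2), (5, 5), (5, 10), (5, 13), (6, 1), (6, 2), (6, 5), (6, 6), (6, 9), (6, 10), (6, 13), (6, 14), (7, 0), (7, 7), (7, 8), (7, 15)]
Unfold 4 (reflect across h@8): 64 holes -> [(0, 0), (0, 7), (0, 8), (0, 15), (1, 1), (1, 2), (1, 5), (1, 6), (1, 9), (1, 10), (1, 13), (1, 14), (2, 2), (2, 5), (2, 10), (2, 13), (5, 2), (5, 5), (5, 10), (5, 13), (6, 1), (6, 2), (6, 5), (6, 6), (6, 9), (6, 10), (6, 13), (6, 14), (7, 0), (7, 7), (7, 8), (7, 15), (8, 0), (8, 7), (8, 8), (8, 15), (9, 1), (9, 2), (9, 5), (9, 6), (9, 9), (9, 10), (9, 13), (9, 14), (10, 2), (10, 5), (10, 10), (10, 13), (13, 2), (13, 5), (13, 10), (13, 13), (14, 1), (14, 2), (14, 5), (14, 6), (14, 9), (14, 10), (14, 13), (14, 14), (15, 0), (15, 7), (15, 8), (15, 15)]
Holes: [(0, 0), (0, 7), (0, 8), (0, 15), (1, 1), (1, 2), (1, 5), (1, 6), (1, 9), (1, 10), (1, 13), (1, 14), (2, 2), (2, 5), (2, 10), (2, 13), (5, 2), (5, 5), (5, 10), (5, 13), (6, 1), (6, 2), (6, 5), (6, 6), (6, 9), (6, 10), (6, 13), (6, 14), (7, 0), (7, 7), (7, 8), (7, 15), (8, 0), (8, 7), (8, 8), (8, 15), (9, 1), (9, 2), (9, 5), (9, 6), (9, 9), (9, 10), (9, 13), (9, 14), (10, 2), (10, 5), (10, 10), (10, 13), (13, 2), (13, 5), (13, 10), (13, 13), (14, 1), (14, 2), (14, 5), (14, 6), (14, 9), (14, 10), (14, 13), (14, 14), (15, 0), (15, 7), (15, 8), (15, 15)]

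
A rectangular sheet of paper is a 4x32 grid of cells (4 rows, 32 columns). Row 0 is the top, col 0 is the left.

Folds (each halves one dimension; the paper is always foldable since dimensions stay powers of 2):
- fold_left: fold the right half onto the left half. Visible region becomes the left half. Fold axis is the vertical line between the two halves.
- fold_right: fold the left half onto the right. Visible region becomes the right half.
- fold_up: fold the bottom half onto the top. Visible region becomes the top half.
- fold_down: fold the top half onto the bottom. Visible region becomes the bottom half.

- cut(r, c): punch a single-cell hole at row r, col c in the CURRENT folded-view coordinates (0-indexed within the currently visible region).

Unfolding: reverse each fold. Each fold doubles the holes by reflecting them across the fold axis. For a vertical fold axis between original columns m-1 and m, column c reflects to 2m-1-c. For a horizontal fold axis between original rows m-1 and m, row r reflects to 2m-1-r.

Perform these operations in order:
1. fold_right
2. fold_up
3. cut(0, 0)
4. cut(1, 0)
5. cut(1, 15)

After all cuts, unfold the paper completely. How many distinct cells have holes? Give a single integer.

Answer: 12

Derivation:
Op 1 fold_right: fold axis v@16; visible region now rows[0,4) x cols[16,32) = 4x16
Op 2 fold_up: fold axis h@2; visible region now rows[0,2) x cols[16,32) = 2x16
Op 3 cut(0, 0): punch at orig (0,16); cuts so far [(0, 16)]; region rows[0,2) x cols[16,32) = 2x16
Op 4 cut(1, 0): punch at orig (1,16); cuts so far [(0, 16), (1, 16)]; region rows[0,2) x cols[16,32) = 2x16
Op 5 cut(1, 15): punch at orig (1,31); cuts so far [(0, 16), (1, 16), (1, 31)]; region rows[0,2) x cols[16,32) = 2x16
Unfold 1 (reflect across h@2): 6 holes -> [(0, 16), (1, 16), (1, 31), (2, 16), (2, 31), (3, 16)]
Unfold 2 (reflect across v@16): 12 holes -> [(0, 15), (0, 16), (1, 0), (1, 15), (1, 16), (1, 31), (2, 0), (2, 15), (2, 16), (2, 31), (3, 15), (3, 16)]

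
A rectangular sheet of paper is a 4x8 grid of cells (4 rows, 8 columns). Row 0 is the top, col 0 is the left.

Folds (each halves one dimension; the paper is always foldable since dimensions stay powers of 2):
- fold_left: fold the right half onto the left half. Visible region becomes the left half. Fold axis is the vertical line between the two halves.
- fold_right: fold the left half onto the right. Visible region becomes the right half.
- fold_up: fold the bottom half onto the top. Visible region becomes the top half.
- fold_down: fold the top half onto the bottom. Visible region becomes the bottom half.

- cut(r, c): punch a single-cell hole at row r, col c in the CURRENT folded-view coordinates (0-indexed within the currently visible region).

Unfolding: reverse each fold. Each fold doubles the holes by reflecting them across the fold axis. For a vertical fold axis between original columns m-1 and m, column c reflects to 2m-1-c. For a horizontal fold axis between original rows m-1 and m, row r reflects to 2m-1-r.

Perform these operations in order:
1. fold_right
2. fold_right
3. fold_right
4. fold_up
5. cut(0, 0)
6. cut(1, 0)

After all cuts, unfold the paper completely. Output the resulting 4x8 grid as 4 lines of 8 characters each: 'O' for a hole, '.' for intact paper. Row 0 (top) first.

Op 1 fold_right: fold axis v@4; visible region now rows[0,4) x cols[4,8) = 4x4
Op 2 fold_right: fold axis v@6; visible region now rows[0,4) x cols[6,8) = 4x2
Op 3 fold_right: fold axis v@7; visible region now rows[0,4) x cols[7,8) = 4x1
Op 4 fold_up: fold axis h@2; visible region now rows[0,2) x cols[7,8) = 2x1
Op 5 cut(0, 0): punch at orig (0,7); cuts so far [(0, 7)]; region rows[0,2) x cols[7,8) = 2x1
Op 6 cut(1, 0): punch at orig (1,7); cuts so far [(0, 7), (1, 7)]; region rows[0,2) x cols[7,8) = 2x1
Unfold 1 (reflect across h@2): 4 holes -> [(0, 7), (1, 7), (2, 7), (3, 7)]
Unfold 2 (reflect across v@7): 8 holes -> [(0, 6), (0, 7), (1, 6), (1, 7), (2, 6), (2, 7), (3, 6), (3, 7)]
Unfold 3 (reflect across v@6): 16 holes -> [(0, 4), (0, 5), (0, 6), (0, 7), (1, 4), (1, 5), (1, 6), (1, 7), (2, 4), (2, 5), (2, 6), (2, 7), (3, 4), (3, 5), (3, 6), (3, 7)]
Unfold 4 (reflect across v@4): 32 holes -> [(0, 0), (0, 1), (0, 2), (0, 3), (0, 4), (0, 5), (0, 6), (0, 7), (1, 0), (1, 1), (1, 2), (1, 3), (1, 4), (1, 5), (1, 6), (1, 7), (2, 0), (2, 1), (2, 2), (2, 3), (2, 4), (2, 5), (2, 6), (2, 7), (3, 0), (3, 1), (3, 2), (3, 3), (3, 4), (3, 5), (3, 6), (3, 7)]

Answer: OOOOOOOO
OOOOOOOO
OOOOOOOO
OOOOOOOO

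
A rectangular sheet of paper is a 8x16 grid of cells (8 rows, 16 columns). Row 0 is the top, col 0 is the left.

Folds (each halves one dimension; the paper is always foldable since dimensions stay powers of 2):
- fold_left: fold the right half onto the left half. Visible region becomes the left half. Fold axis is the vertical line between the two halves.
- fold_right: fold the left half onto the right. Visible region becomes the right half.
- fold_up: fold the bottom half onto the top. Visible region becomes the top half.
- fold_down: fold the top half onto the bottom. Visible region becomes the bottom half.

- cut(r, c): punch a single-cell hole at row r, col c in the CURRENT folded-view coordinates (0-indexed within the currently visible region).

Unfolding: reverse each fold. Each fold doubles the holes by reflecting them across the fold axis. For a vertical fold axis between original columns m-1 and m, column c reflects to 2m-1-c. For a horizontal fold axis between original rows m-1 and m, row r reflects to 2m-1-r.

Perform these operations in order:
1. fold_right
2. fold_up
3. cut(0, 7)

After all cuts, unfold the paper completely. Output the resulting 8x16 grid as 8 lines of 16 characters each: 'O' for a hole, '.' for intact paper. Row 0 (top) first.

Op 1 fold_right: fold axis v@8; visible region now rows[0,8) x cols[8,16) = 8x8
Op 2 fold_up: fold axis h@4; visible region now rows[0,4) x cols[8,16) = 4x8
Op 3 cut(0, 7): punch at orig (0,15); cuts so far [(0, 15)]; region rows[0,4) x cols[8,16) = 4x8
Unfold 1 (reflect across h@4): 2 holes -> [(0, 15), (7, 15)]
Unfold 2 (reflect across v@8): 4 holes -> [(0, 0), (0, 15), (7, 0), (7, 15)]

Answer: O..............O
................
................
................
................
................
................
O..............O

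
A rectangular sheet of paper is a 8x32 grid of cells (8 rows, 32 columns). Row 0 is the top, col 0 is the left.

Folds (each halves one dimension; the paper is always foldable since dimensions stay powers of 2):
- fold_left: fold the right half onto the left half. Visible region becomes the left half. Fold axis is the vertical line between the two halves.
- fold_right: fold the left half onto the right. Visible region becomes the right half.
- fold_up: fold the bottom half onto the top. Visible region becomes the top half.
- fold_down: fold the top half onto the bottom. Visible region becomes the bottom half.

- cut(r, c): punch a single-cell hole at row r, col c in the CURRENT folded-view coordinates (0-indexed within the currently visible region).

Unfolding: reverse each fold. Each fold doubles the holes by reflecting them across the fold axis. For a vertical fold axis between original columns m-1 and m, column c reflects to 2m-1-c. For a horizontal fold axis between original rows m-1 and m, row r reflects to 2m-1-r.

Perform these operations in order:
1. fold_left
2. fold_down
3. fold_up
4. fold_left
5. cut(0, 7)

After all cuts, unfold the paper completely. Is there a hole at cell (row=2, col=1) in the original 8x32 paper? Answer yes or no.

Answer: no

Derivation:
Op 1 fold_left: fold axis v@16; visible region now rows[0,8) x cols[0,16) = 8x16
Op 2 fold_down: fold axis h@4; visible region now rows[4,8) x cols[0,16) = 4x16
Op 3 fold_up: fold axis h@6; visible region now rows[4,6) x cols[0,16) = 2x16
Op 4 fold_left: fold axis v@8; visible region now rows[4,6) x cols[0,8) = 2x8
Op 5 cut(0, 7): punch at orig (4,7); cuts so far [(4, 7)]; region rows[4,6) x cols[0,8) = 2x8
Unfold 1 (reflect across v@8): 2 holes -> [(4, 7), (4, 8)]
Unfold 2 (reflect across h@6): 4 holes -> [(4, 7), (4, 8), (7, 7), (7, 8)]
Unfold 3 (reflect across h@4): 8 holes -> [(0, 7), (0, 8), (3, 7), (3, 8), (4, 7), (4, 8), (7, 7), (7, 8)]
Unfold 4 (reflect across v@16): 16 holes -> [(0, 7), (0, 8), (0, 23), (0, 24), (3, 7), (3, 8), (3, 23), (3, 24), (4, 7), (4, 8), (4, 23), (4, 24), (7, 7), (7, 8), (7, 23), (7, 24)]
Holes: [(0, 7), (0, 8), (0, 23), (0, 24), (3, 7), (3, 8), (3, 23), (3, 24), (4, 7), (4, 8), (4, 23), (4, 24), (7, 7), (7, 8), (7, 23), (7, 24)]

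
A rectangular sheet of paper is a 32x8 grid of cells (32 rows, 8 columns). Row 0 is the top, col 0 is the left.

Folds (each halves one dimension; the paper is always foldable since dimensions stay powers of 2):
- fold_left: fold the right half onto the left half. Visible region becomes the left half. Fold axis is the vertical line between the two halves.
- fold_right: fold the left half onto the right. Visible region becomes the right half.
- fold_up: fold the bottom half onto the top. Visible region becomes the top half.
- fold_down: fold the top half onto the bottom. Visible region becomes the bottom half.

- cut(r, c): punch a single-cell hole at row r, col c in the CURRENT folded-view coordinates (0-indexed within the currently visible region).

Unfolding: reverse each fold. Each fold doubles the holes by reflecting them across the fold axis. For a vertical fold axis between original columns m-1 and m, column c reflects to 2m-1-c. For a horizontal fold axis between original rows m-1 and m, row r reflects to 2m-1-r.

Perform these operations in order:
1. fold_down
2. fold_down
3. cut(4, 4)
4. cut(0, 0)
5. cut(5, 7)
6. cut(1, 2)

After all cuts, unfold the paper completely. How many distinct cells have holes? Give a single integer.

Op 1 fold_down: fold axis h@16; visible region now rows[16,32) x cols[0,8) = 16x8
Op 2 fold_down: fold axis h@24; visible region now rows[24,32) x cols[0,8) = 8x8
Op 3 cut(4, 4): punch at orig (28,4); cuts so far [(28, 4)]; region rows[24,32) x cols[0,8) = 8x8
Op 4 cut(0, 0): punch at orig (24,0); cuts so far [(24, 0), (28, 4)]; region rows[24,32) x cols[0,8) = 8x8
Op 5 cut(5, 7): punch at orig (29,7); cuts so far [(24, 0), (28, 4), (29, 7)]; region rows[24,32) x cols[0,8) = 8x8
Op 6 cut(1, 2): punch at orig (25,2); cuts so far [(24, 0), (25, 2), (28, 4), (29, 7)]; region rows[24,32) x cols[0,8) = 8x8
Unfold 1 (reflect across h@24): 8 holes -> [(18, 7), (19, 4), (22, 2), (23, 0), (24, 0), (25, 2), (28, 4), (29, 7)]
Unfold 2 (reflect across h@16): 16 holes -> [(2, 7), (3, 4), (6, 2), (7, 0), (8, 0), (9, 2), (12, 4), (13, 7), (18, 7), (19, 4), (22, 2), (23, 0), (24, 0), (25, 2), (28, 4), (29, 7)]

Answer: 16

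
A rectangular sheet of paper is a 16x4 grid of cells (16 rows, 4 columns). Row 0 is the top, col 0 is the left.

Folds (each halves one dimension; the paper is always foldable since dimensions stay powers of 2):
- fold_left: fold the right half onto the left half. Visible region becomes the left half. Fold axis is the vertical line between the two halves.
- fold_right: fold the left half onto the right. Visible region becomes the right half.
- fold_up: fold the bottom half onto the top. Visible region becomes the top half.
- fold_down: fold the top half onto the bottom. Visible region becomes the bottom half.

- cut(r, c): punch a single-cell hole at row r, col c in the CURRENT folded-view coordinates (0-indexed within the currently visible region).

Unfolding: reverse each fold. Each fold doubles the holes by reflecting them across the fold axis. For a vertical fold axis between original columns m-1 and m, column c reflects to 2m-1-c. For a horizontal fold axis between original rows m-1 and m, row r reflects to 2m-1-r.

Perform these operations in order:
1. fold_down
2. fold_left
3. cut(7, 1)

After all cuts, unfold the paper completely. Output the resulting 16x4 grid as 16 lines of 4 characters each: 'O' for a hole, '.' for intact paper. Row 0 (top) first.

Op 1 fold_down: fold axis h@8; visible region now rows[8,16) x cols[0,4) = 8x4
Op 2 fold_left: fold axis v@2; visible region now rows[8,16) x cols[0,2) = 8x2
Op 3 cut(7, 1): punch at orig (15,1); cuts so far [(15, 1)]; region rows[8,16) x cols[0,2) = 8x2
Unfold 1 (reflect across v@2): 2 holes -> [(15, 1), (15, 2)]
Unfold 2 (reflect across h@8): 4 holes -> [(0, 1), (0, 2), (15, 1), (15, 2)]

Answer: .OO.
....
....
....
....
....
....
....
....
....
....
....
....
....
....
.OO.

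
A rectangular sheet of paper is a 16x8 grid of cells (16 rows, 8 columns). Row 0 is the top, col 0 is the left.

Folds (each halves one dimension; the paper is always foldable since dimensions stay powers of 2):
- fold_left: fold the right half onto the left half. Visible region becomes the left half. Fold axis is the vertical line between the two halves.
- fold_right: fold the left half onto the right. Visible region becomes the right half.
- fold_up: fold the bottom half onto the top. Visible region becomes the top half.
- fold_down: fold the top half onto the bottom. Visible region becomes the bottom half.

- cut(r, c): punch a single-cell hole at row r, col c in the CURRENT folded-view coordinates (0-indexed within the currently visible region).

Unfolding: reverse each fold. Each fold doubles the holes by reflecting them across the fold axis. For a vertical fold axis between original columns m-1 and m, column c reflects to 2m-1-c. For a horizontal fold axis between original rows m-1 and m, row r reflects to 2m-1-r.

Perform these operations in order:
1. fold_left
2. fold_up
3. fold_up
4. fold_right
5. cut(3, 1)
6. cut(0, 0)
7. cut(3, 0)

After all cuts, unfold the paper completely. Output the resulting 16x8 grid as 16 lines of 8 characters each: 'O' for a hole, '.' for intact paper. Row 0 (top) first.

Op 1 fold_left: fold axis v@4; visible region now rows[0,16) x cols[0,4) = 16x4
Op 2 fold_up: fold axis h@8; visible region now rows[0,8) x cols[0,4) = 8x4
Op 3 fold_up: fold axis h@4; visible region now rows[0,4) x cols[0,4) = 4x4
Op 4 fold_right: fold axis v@2; visible region now rows[0,4) x cols[2,4) = 4x2
Op 5 cut(3, 1): punch at orig (3,3); cuts so far [(3, 3)]; region rows[0,4) x cols[2,4) = 4x2
Op 6 cut(0, 0): punch at orig (0,2); cuts so far [(0, 2), (3, 3)]; region rows[0,4) x cols[2,4) = 4x2
Op 7 cut(3, 0): punch at orig (3,2); cuts so far [(0, 2), (3, 2), (3, 3)]; region rows[0,4) x cols[2,4) = 4x2
Unfold 1 (reflect across v@2): 6 holes -> [(0, 1), (0, 2), (3, 0), (3, 1), (3, 2), (3, 3)]
Unfold 2 (reflect across h@4): 12 holes -> [(0, 1), (0, 2), (3, 0), (3, 1), (3, 2), (3, 3), (4, 0), (4, 1), (4, 2), (4, 3), (7, 1), (7, 2)]
Unfold 3 (reflect across h@8): 24 holes -> [(0, 1), (0, 2), (3, 0), (3, 1), (3, 2), (3, 3), (4, 0), (4, 1), (4, 2), (4, 3), (7, 1), (7, 2), (8, 1), (8, 2), (11, 0), (11, 1), (11, 2), (11, 3), (12, 0), (12, 1), (12, 2), (12, 3), (15, 1), (15, 2)]
Unfold 4 (reflect across v@4): 48 holes -> [(0, 1), (0, 2), (0, 5), (0, 6), (3, 0), (3, 1), (3, 2), (3, 3), (3, 4), (3, 5), (3, 6), (3, 7), (4, 0), (4, 1), (4, 2), (4, 3), (4, 4), (4, 5), (4, 6), (4, 7), (7, 1), (7, 2), (7, 5), (7, 6), (8, 1), (8, 2), (8, 5), (8, 6), (11, 0), (11, 1), (11, 2), (11, 3), (11, 4), (11, 5), (11, 6), (11, 7), (12, 0), (12, 1), (12, 2), (12, 3), (12, 4), (12, 5), (12, 6), (12, 7), (15, 1), (15, 2), (15, 5), (15, 6)]

Answer: .OO..OO.
........
........
OOOOOOOO
OOOOOOOO
........
........
.OO..OO.
.OO..OO.
........
........
OOOOOOOO
OOOOOOOO
........
........
.OO..OO.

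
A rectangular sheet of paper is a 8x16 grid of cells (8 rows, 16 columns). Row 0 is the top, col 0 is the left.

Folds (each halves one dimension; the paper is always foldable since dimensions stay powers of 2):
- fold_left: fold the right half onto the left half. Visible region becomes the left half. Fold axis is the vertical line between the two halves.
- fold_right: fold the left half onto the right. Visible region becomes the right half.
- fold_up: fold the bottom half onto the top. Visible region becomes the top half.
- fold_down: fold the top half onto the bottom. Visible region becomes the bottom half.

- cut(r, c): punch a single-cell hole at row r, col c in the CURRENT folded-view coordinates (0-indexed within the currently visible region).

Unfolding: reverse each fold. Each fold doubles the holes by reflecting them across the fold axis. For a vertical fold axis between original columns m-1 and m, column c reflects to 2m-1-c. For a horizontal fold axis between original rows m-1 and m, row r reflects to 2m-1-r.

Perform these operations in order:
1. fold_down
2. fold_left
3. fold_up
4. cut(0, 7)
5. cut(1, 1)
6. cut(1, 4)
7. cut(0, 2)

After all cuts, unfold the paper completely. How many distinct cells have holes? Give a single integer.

Answer: 32

Derivation:
Op 1 fold_down: fold axis h@4; visible region now rows[4,8) x cols[0,16) = 4x16
Op 2 fold_left: fold axis v@8; visible region now rows[4,8) x cols[0,8) = 4x8
Op 3 fold_up: fold axis h@6; visible region now rows[4,6) x cols[0,8) = 2x8
Op 4 cut(0, 7): punch at orig (4,7); cuts so far [(4, 7)]; region rows[4,6) x cols[0,8) = 2x8
Op 5 cut(1, 1): punch at orig (5,1); cuts so far [(4, 7), (5, 1)]; region rows[4,6) x cols[0,8) = 2x8
Op 6 cut(1, 4): punch at orig (5,4); cuts so far [(4, 7), (5, 1), (5, 4)]; region rows[4,6) x cols[0,8) = 2x8
Op 7 cut(0, 2): punch at orig (4,2); cuts so far [(4, 2), (4, 7), (5, 1), (5, 4)]; region rows[4,6) x cols[0,8) = 2x8
Unfold 1 (reflect across h@6): 8 holes -> [(4, 2), (4, 7), (5, 1), (5, 4), (6, 1), (6, 4), (7, 2), (7, 7)]
Unfold 2 (reflect across v@8): 16 holes -> [(4, 2), (4, 7), (4, 8), (4, 13), (5, 1), (5, 4), (5, 11), (5, 14), (6, 1), (6, 4), (6, 11), (6, 14), (7, 2), (7, 7), (7, 8), (7, 13)]
Unfold 3 (reflect across h@4): 32 holes -> [(0, 2), (0, 7), (0, 8), (0, 13), (1, 1), (1, 4), (1, 11), (1, 14), (2, 1), (2, 4), (2, 11), (2, 14), (3, 2), (3, 7), (3, 8), (3, 13), (4, 2), (4, 7), (4, 8), (4, 13), (5, 1), (5, 4), (5, 11), (5, 14), (6, 1), (6, 4), (6, 11), (6, 14), (7, 2), (7, 7), (7, 8), (7, 13)]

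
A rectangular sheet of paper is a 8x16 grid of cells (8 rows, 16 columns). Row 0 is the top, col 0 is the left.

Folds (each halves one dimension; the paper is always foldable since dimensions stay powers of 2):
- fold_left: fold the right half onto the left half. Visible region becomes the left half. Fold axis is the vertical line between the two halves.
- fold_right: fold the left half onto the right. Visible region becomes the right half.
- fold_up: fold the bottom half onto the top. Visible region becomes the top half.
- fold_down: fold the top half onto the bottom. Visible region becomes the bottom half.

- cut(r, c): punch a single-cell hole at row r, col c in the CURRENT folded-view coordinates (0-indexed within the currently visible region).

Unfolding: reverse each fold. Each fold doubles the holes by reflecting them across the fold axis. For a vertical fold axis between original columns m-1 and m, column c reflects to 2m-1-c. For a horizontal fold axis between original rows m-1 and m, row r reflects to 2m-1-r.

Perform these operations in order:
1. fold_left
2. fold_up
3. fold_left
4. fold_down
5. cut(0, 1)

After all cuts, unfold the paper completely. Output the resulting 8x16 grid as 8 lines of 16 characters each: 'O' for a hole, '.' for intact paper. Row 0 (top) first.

Op 1 fold_left: fold axis v@8; visible region now rows[0,8) x cols[0,8) = 8x8
Op 2 fold_up: fold axis h@4; visible region now rows[0,4) x cols[0,8) = 4x8
Op 3 fold_left: fold axis v@4; visible region now rows[0,4) x cols[0,4) = 4x4
Op 4 fold_down: fold axis h@2; visible region now rows[2,4) x cols[0,4) = 2x4
Op 5 cut(0, 1): punch at orig (2,1); cuts so far [(2, 1)]; region rows[2,4) x cols[0,4) = 2x4
Unfold 1 (reflect across h@2): 2 holes -> [(1, 1), (2, 1)]
Unfold 2 (reflect across v@4): 4 holes -> [(1, 1), (1, 6), (2, 1), (2, 6)]
Unfold 3 (reflect across h@4): 8 holes -> [(1, 1), (1, 6), (2, 1), (2, 6), (5, 1), (5, 6), (6, 1), (6, 6)]
Unfold 4 (reflect across v@8): 16 holes -> [(1, 1), (1, 6), (1, 9), (1, 14), (2, 1), (2, 6), (2, 9), (2, 14), (5, 1), (5, 6), (5, 9), (5, 14), (6, 1), (6, 6), (6, 9), (6, 14)]

Answer: ................
.O....O..O....O.
.O....O..O....O.
................
................
.O....O..O....O.
.O....O..O....O.
................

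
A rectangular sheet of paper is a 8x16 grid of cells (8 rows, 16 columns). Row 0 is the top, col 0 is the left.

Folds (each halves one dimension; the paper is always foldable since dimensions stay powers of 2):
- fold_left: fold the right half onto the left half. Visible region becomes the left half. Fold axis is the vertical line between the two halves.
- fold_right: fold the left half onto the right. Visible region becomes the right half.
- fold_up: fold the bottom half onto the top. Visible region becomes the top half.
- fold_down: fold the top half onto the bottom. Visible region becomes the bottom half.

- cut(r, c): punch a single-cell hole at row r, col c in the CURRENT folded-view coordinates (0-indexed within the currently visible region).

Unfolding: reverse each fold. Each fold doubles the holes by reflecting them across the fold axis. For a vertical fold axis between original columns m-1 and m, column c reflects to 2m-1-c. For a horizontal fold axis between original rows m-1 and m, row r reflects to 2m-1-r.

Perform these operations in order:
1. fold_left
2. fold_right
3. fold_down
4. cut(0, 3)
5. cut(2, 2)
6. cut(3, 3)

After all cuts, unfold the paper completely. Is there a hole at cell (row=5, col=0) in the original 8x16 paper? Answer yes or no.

Answer: no

Derivation:
Op 1 fold_left: fold axis v@8; visible region now rows[0,8) x cols[0,8) = 8x8
Op 2 fold_right: fold axis v@4; visible region now rows[0,8) x cols[4,8) = 8x4
Op 3 fold_down: fold axis h@4; visible region now rows[4,8) x cols[4,8) = 4x4
Op 4 cut(0, 3): punch at orig (4,7); cuts so far [(4, 7)]; region rows[4,8) x cols[4,8) = 4x4
Op 5 cut(2, 2): punch at orig (6,6); cuts so far [(4, 7), (6, 6)]; region rows[4,8) x cols[4,8) = 4x4
Op 6 cut(3, 3): punch at orig (7,7); cuts so far [(4, 7), (6, 6), (7, 7)]; region rows[4,8) x cols[4,8) = 4x4
Unfold 1 (reflect across h@4): 6 holes -> [(0, 7), (1, 6), (3, 7), (4, 7), (6, 6), (7, 7)]
Unfold 2 (reflect across v@4): 12 holes -> [(0, 0), (0, 7), (1, 1), (1, 6), (3, 0), (3, 7), (4, 0), (4, 7), (6, 1), (6, 6), (7, 0), (7, 7)]
Unfold 3 (reflect across v@8): 24 holes -> [(0, 0), (0, 7), (0, 8), (0, 15), (1, 1), (1, 6), (1, 9), (1, 14), (3, 0), (3, 7), (3, 8), (3, 15), (4, 0), (4, 7), (4, 8), (4, 15), (6, 1), (6, 6), (6, 9), (6, 14), (7, 0), (7, 7), (7, 8), (7, 15)]
Holes: [(0, 0), (0, 7), (0, 8), (0, 15), (1, 1), (1, 6), (1, 9), (1, 14), (3, 0), (3, 7), (3, 8), (3, 15), (4, 0), (4, 7), (4, 8), (4, 15), (6, 1), (6, 6), (6, 9), (6, 14), (7, 0), (7, 7), (7, 8), (7, 15)]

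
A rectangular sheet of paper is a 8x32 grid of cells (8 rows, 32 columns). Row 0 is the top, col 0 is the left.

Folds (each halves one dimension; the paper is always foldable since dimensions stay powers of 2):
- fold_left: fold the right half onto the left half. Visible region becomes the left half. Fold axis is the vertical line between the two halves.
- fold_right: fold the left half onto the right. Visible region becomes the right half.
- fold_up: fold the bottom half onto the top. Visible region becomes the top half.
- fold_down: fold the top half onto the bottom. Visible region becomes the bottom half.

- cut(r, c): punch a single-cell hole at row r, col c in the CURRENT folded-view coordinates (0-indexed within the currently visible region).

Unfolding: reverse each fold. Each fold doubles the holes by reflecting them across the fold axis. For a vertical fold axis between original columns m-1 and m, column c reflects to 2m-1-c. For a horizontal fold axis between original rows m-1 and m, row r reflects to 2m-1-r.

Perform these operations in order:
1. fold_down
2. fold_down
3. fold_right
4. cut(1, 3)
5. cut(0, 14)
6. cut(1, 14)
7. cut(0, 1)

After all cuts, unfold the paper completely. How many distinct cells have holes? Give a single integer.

Op 1 fold_down: fold axis h@4; visible region now rows[4,8) x cols[0,32) = 4x32
Op 2 fold_down: fold axis h@6; visible region now rows[6,8) x cols[0,32) = 2x32
Op 3 fold_right: fold axis v@16; visible region now rows[6,8) x cols[16,32) = 2x16
Op 4 cut(1, 3): punch at orig (7,19); cuts so far [(7, 19)]; region rows[6,8) x cols[16,32) = 2x16
Op 5 cut(0, 14): punch at orig (6,30); cuts so far [(6, 30), (7, 19)]; region rows[6,8) x cols[16,32) = 2x16
Op 6 cut(1, 14): punch at orig (7,30); cuts so far [(6, 30), (7, 19), (7, 30)]; region rows[6,8) x cols[16,32) = 2x16
Op 7 cut(0, 1): punch at orig (6,17); cuts so far [(6, 17), (6, 30), (7, 19), (7, 30)]; region rows[6,8) x cols[16,32) = 2x16
Unfold 1 (reflect across v@16): 8 holes -> [(6, 1), (6, 14), (6, 17), (6, 30), (7, 1), (7, 12), (7, 19), (7, 30)]
Unfold 2 (reflect across h@6): 16 holes -> [(4, 1), (4, 12), (4, 19), (4, 30), (5, 1), (5, 14), (5, 17), (5, 30), (6, 1), (6, 14), (6, 17), (6, 30), (7, 1), (7, 12), (7, 19), (7, 30)]
Unfold 3 (reflect across h@4): 32 holes -> [(0, 1), (0, 12), (0, 19), (0, 30), (1, 1), (1, 14), (1, 17), (1, 30), (2, 1), (2, 14), (2, 17), (2, 30), (3, 1), (3, 12), (3, 19), (3, 30), (4, 1), (4, 12), (4, 19), (4, 30), (5, 1), (5, 14), (5, 17), (5, 30), (6, 1), (6, 14), (6, 17), (6, 30), (7, 1), (7, 12), (7, 19), (7, 30)]

Answer: 32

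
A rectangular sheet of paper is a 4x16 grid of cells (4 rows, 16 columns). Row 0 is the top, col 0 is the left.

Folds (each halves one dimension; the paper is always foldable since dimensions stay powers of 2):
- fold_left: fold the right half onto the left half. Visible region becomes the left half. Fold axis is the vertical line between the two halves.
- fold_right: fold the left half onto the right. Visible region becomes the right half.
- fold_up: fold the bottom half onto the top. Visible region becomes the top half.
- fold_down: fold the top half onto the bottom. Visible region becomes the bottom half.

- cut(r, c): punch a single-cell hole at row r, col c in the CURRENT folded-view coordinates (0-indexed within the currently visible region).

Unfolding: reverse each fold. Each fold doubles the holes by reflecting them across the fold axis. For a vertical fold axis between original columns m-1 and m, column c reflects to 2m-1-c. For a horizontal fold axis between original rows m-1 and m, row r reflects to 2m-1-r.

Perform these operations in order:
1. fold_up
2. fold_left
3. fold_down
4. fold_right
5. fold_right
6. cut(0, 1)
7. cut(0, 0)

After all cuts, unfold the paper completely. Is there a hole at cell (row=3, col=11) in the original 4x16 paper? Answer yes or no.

Answer: yes

Derivation:
Op 1 fold_up: fold axis h@2; visible region now rows[0,2) x cols[0,16) = 2x16
Op 2 fold_left: fold axis v@8; visible region now rows[0,2) x cols[0,8) = 2x8
Op 3 fold_down: fold axis h@1; visible region now rows[1,2) x cols[0,8) = 1x8
Op 4 fold_right: fold axis v@4; visible region now rows[1,2) x cols[4,8) = 1x4
Op 5 fold_right: fold axis v@6; visible region now rows[1,2) x cols[6,8) = 1x2
Op 6 cut(0, 1): punch at orig (1,7); cuts so far [(1, 7)]; region rows[1,2) x cols[6,8) = 1x2
Op 7 cut(0, 0): punch at orig (1,6); cuts so far [(1, 6), (1, 7)]; region rows[1,2) x cols[6,8) = 1x2
Unfold 1 (reflect across v@6): 4 holes -> [(1, 4), (1, 5), (1, 6), (1, 7)]
Unfold 2 (reflect across v@4): 8 holes -> [(1, 0), (1, 1), (1, 2), (1, 3), (1, 4), (1, 5), (1, 6), (1, 7)]
Unfold 3 (reflect across h@1): 16 holes -> [(0, 0), (0, 1), (0, 2), (0, 3), (0, 4), (0, 5), (0, 6), (0, 7), (1, 0), (1, 1), (1, 2), (1, 3), (1, 4), (1, 5), (1, 6), (1, 7)]
Unfold 4 (reflect across v@8): 32 holes -> [(0, 0), (0, 1), (0, 2), (0, 3), (0, 4), (0, 5), (0, 6), (0, 7), (0, 8), (0, 9), (0, 10), (0, 11), (0, 12), (0, 13), (0, 14), (0, 15), (1, 0), (1, 1), (1, 2), (1, 3), (1, 4), (1, 5), (1, 6), (1, 7), (1, 8), (1, 9), (1, 10), (1, 11), (1, 12), (1, 13), (1, 14), (1, 15)]
Unfold 5 (reflect across h@2): 64 holes -> [(0, 0), (0, 1), (0, 2), (0, 3), (0, 4), (0, 5), (0, 6), (0, 7), (0, 8), (0, 9), (0, 10), (0, 11), (0, 12), (0, 13), (0, 14), (0, 15), (1, 0), (1, 1), (1, 2), (1, 3), (1, 4), (1, 5), (1, 6), (1, 7), (1, 8), (1, 9), (1, 10), (1, 11), (1, 12), (1, 13), (1, 14), (1, 15), (2, 0), (2, 1), (2, 2), (2, 3), (2, 4), (2, 5), (2, 6), (2, 7), (2, 8), (2, 9), (2, 10), (2, 11), (2, 12), (2, 13), (2, 14), (2, 15), (3, 0), (3, 1), (3, 2), (3, 3), (3, 4), (3, 5), (3, 6), (3, 7), (3, 8), (3, 9), (3, 10), (3, 11), (3, 12), (3, 13), (3, 14), (3, 15)]
Holes: [(0, 0), (0, 1), (0, 2), (0, 3), (0, 4), (0, 5), (0, 6), (0, 7), (0, 8), (0, 9), (0, 10), (0, 11), (0, 12), (0, 13), (0, 14), (0, 15), (1, 0), (1, 1), (1, 2), (1, 3), (1, 4), (1, 5), (1, 6), (1, 7), (1, 8), (1, 9), (1, 10), (1, 11), (1, 12), (1, 13), (1, 14), (1, 15), (2, 0), (2, 1), (2, 2), (2, 3), (2, 4), (2, 5), (2, 6), (2, 7), (2, 8), (2, 9), (2, 10), (2, 11), (2, 12), (2, 13), (2, 14), (2, 15), (3, 0), (3, 1), (3, 2), (3, 3), (3, 4), (3, 5), (3, 6), (3, 7), (3, 8), (3, 9), (3, 10), (3, 11), (3, 12), (3, 13), (3, 14), (3, 15)]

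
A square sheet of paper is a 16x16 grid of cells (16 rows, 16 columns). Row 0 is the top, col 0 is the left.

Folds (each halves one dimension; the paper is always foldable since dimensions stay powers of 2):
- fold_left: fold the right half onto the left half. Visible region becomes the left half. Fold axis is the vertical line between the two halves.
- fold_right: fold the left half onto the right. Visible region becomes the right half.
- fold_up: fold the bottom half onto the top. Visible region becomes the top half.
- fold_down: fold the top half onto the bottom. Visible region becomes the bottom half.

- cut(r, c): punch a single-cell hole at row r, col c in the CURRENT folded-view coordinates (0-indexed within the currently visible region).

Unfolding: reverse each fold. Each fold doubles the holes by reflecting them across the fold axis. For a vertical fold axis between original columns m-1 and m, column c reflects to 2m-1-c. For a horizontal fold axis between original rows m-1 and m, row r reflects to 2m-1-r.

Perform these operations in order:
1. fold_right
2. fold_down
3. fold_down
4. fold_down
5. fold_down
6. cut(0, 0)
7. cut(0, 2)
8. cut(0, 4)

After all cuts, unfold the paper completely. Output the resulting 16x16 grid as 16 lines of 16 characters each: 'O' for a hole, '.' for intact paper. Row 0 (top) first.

Op 1 fold_right: fold axis v@8; visible region now rows[0,16) x cols[8,16) = 16x8
Op 2 fold_down: fold axis h@8; visible region now rows[8,16) x cols[8,16) = 8x8
Op 3 fold_down: fold axis h@12; visible region now rows[12,16) x cols[8,16) = 4x8
Op 4 fold_down: fold axis h@14; visible region now rows[14,16) x cols[8,16) = 2x8
Op 5 fold_down: fold axis h@15; visible region now rows[15,16) x cols[8,16) = 1x8
Op 6 cut(0, 0): punch at orig (15,8); cuts so far [(15, 8)]; region rows[15,16) x cols[8,16) = 1x8
Op 7 cut(0, 2): punch at orig (15,10); cuts so far [(15, 8), (15, 10)]; region rows[15,16) x cols[8,16) = 1x8
Op 8 cut(0, 4): punch at orig (15,12); cuts so far [(15, 8), (15, 10), (15, 12)]; region rows[15,16) x cols[8,16) = 1x8
Unfold 1 (reflect across h@15): 6 holes -> [(14, 8), (14, 10), (14, 12), (15, 8), (15, 10), (15, 12)]
Unfold 2 (reflect across h@14): 12 holes -> [(12, 8), (12, 10), (12, 12), (13, 8), (13, 10), (13, 12), (14, 8), (14, 10), (14, 12), (15, 8), (15, 10), (15, 12)]
Unfold 3 (reflect across h@12): 24 holes -> [(8, 8), (8, 10), (8, 12), (9, 8), (9, 10), (9, 12), (10, 8), (10, 10), (10, 12), (11, 8), (11, 10), (11, 12), (12, 8), (12, 10), (12, 12), (13, 8), (13, 10), (13, 12), (14, 8), (14, 10), (14, 12), (15, 8), (15, 10), (15, 12)]
Unfold 4 (reflect across h@8): 48 holes -> [(0, 8), (0, 10), (0, 12), (1, 8), (1, 10), (1, 12), (2, 8), (2, 10), (2, 12), (3, 8), (3, 10), (3, 12), (4, 8), (4, 10), (4, 12), (5, 8), (5, 10), (5, 12), (6, 8), (6, 10), (6, 12), (7, 8), (7, 10), (7, 12), (8, 8), (8, 10), (8, 12), (9, 8), (9, 10), (9, 12), (10, 8), (10, 10), (10, 12), (11, 8), (11, 10), (11, 12), (12, 8), (12, 10), (12, 12), (13, 8), (13, 10), (13, 12), (14, 8), (14, 10), (14, 12), (15, 8), (15, 10), (15, 12)]
Unfold 5 (reflect across v@8): 96 holes -> [(0, 3), (0, 5), (0, 7), (0, 8), (0, 10), (0, 12), (1, 3), (1, 5), (1, 7), (1, 8), (1, 10), (1, 12), (2, 3), (2, 5), (2, 7), (2, 8), (2, 10), (2, 12), (3, 3), (3, 5), (3, 7), (3, 8), (3, 10), (3, 12), (4, 3), (4, 5), (4, 7), (4, 8), (4, 10), (4, 12), (5, 3), (5, 5), (5, 7), (5, 8), (5, 10), (5, 12), (6, 3), (6, 5), (6, 7), (6, 8), (6, 10), (6, 12), (7, 3), (7, 5), (7, 7), (7, 8), (7, 10), (7, 12), (8, 3), (8, 5), (8, 7), (8, 8), (8, 10), (8, 12), (9, 3), (9, 5), (9, 7), (9, 8), (9, 10), (9, 12), (10, 3), (10, 5), (10, 7), (10, 8), (10, 10), (10, 12), (11, 3), (11, 5), (11, 7), (11, 8), (11, 10), (11, 12), (12, 3), (12, 5), (12, 7), (12, 8), (12, 10), (12, 12), (13, 3), (13, 5), (13, 7), (13, 8), (13, 10), (13, 12), (14, 3), (14, 5), (14, 7), (14, 8), (14, 10), (14, 12), (15, 3), (15, 5), (15, 7), (15, 8), (15, 10), (15, 12)]

Answer: ...O.O.OO.O.O...
...O.O.OO.O.O...
...O.O.OO.O.O...
...O.O.OO.O.O...
...O.O.OO.O.O...
...O.O.OO.O.O...
...O.O.OO.O.O...
...O.O.OO.O.O...
...O.O.OO.O.O...
...O.O.OO.O.O...
...O.O.OO.O.O...
...O.O.OO.O.O...
...O.O.OO.O.O...
...O.O.OO.O.O...
...O.O.OO.O.O...
...O.O.OO.O.O...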